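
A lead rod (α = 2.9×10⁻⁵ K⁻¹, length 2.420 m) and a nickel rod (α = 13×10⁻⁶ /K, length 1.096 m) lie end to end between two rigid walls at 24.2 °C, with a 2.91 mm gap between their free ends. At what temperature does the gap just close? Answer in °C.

T = 58.7 °C

α₁L₁ = 7.018×10⁻⁵ m/K, α₂L₂ = 1.4248×10⁻⁵ m/K → total 8.4428×10⁻⁵ m/K
ΔT = g/(α₁L₁+α₂L₂) = 2.91×10⁻³ / 8.4428×10⁻⁵ = 34.467 K
T = 24.2 + 34.467 = 58.667 °C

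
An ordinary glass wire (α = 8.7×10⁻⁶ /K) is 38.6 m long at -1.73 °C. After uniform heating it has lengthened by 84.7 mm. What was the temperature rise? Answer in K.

ΔL = αL₀ΔT ⇒ ΔT = ΔL / (αL₀)
ΔT = 84.7×10⁻³ m / (8.7×10⁻⁶ × 38.6 m) = 252.22 K

ΔT = 252 K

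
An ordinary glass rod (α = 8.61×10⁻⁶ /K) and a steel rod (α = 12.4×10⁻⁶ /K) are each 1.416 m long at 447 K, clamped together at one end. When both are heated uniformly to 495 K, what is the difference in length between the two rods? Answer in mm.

0.258 mm

ΔT = 48 K
ordinary glass: ΔL = 8.61×10⁻⁶ × 1.416 m × 48 = 5.8520×10⁻⁴ m = 0.58520 mm
steel: ΔL = 12.4×10⁻⁶ × 1.416 m × 48 = 8.4280×10⁻⁴ m = 0.84280 mm
difference = 0.84280 − 0.58520 = 0.2576 mm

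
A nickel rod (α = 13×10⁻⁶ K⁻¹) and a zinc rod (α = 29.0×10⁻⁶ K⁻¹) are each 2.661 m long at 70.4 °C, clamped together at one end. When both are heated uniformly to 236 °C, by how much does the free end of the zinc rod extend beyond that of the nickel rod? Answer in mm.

7.05 mm

ΔT = 165.6 K
nickel: ΔL = 13×10⁻⁶ × 2.661 m × 165.6 = 5.7286×10⁻³ m = 5.7286 mm
zinc: ΔL = 29.0×10⁻⁶ × 2.661 m × 165.6 = 1.2779×10⁻² m = 12.779 mm
difference = 12.779 − 5.7286 = 7.0504 mm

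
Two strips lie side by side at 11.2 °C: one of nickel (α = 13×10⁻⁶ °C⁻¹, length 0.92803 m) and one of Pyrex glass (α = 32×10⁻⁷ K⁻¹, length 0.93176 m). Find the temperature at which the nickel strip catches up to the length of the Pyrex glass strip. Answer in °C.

T = 421.9 °C

Equal length when α₁L₁ΔT − α₂L₂ΔT = L₂ − L₁ = 3.73×10⁻³ m
α₁L₁ = 1.206439×10⁻⁵, α₂L₂ = 2.981632×10⁻⁶ → Δ(αL) = 9.082758×10⁻⁶ m/K
ΔT = 3.73×10⁻³ / 9.082758×10⁻⁶ = 410.668 K, so T = 11.2 + 410.668 = 421.868 °C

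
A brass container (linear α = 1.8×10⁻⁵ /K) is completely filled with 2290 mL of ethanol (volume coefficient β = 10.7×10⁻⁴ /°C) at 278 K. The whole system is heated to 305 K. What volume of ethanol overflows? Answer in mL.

62.8 mL

The container also expands: β_container ≈ 3α = 5.4×10⁻⁵ /K
Net overflow = V₀(β_liq − 3α_cont)ΔT
β − 3α = 1.07×10⁻³ − 5.4×10⁻⁵ = 1.016×10⁻³ /K; ΔT = 27 K
ΔV = 2290 × 1.016×10⁻³ × 27 = 62.8 mL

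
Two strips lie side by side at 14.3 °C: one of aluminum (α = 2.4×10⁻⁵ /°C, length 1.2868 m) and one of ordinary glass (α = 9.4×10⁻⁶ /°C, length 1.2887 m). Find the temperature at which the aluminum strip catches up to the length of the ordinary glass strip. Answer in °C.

L₁(1 + α₁ΔT) = L₂(1 + α₂ΔT) ⇒ ΔT = (L₂ − L₁)/(α₁L₁ − α₂L₂)
L₂ − L₁ = 1.2887 − 1.2868 = 1.90×10⁻³ m
α₁L₁ − α₂L₂ = 2.4×10⁻⁵×1.2868 − 9.4×10⁻⁶×1.2887 = 1.876942×10⁻⁵ m/K
ΔT = 1.90×10⁻³ / 1.876942×10⁻⁵ = 101.228 K
T = 14.3 + 101.228 = 115.528 °C

T = 115.5 °C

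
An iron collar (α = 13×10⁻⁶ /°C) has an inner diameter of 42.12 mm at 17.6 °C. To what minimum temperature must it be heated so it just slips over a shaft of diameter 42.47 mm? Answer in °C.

T = 657 °C

Required Δd = 42.47 − 42.12 = 0.35 mm
Δd = αd₀ΔT ⇒ ΔT = Δd/(αd₀) = 0.35 / (13×10⁻⁶ × 42.12) = 639.20 K
T_min = 17.6 + 639.20 = 656.80 °C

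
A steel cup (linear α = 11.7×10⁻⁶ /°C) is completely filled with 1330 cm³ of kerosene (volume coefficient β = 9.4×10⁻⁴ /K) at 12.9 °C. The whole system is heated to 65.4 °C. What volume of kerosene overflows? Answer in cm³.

63.2 cm³

The cup also expands: β_container ≈ 3α = 3.51×10⁻⁵ /K
Net overflow = V₀(β_liq − 3α_cont)ΔT
β − 3α = 9.40×10⁻⁴ − 3.51×10⁻⁵ = 9.049×10⁻⁴ /K; ΔT = 52.5 K
ΔV = 1330 × 9.049×10⁻⁴ × 52.5 = 63.2 cm³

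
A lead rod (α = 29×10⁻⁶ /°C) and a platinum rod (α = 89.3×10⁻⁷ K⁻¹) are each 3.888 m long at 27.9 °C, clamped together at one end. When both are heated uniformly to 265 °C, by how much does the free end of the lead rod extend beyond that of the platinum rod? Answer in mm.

ΔT = 237.1 K
lead: ΔL = 29×10⁻⁶ × 3.888 m × 237.1 = 2.6733×10⁻² m = 26.733 mm
platinum: ΔL = 89.3×10⁻⁷ × 3.888 m × 237.1 = 8.2321×10⁻³ m = 8.2321 mm
difference = 26.733 − 8.2321 = 18.5009 mm

18.5 mm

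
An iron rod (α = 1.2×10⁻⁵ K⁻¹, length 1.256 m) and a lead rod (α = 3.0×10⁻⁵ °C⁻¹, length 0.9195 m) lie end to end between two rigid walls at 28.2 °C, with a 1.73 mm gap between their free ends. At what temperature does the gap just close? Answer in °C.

T = 68.8 °C

α₁L₁ = 1.5072×10⁻⁵ m/K, α₂L₂ = 2.7585×10⁻⁵ m/K → total 4.2657×10⁻⁵ m/K
ΔT = g/(α₁L₁+α₂L₂) = 1.73×10⁻³ / 4.2657×10⁻⁵ = 40.556 K
T = 28.2 + 40.556 = 68.756 °C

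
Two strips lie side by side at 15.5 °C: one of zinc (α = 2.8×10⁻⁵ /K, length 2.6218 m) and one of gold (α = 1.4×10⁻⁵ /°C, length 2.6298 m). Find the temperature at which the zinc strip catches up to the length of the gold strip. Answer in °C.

L₁(1 + α₁ΔT) = L₂(1 + α₂ΔT) ⇒ ΔT = (L₂ − L₁)/(α₁L₁ − α₂L₂)
L₂ − L₁ = 2.6298 − 2.6218 = 8.00×10⁻³ m
α₁L₁ − α₂L₂ = 2.8×10⁻⁵×2.6218 − 1.4×10⁻⁵×2.6298 = 3.65932×10⁻⁵ m/K
ΔT = 8.00×10⁻³ / 3.65932×10⁻⁵ = 218.620 K
T = 15.5 + 218.620 = 234.120 °C

T = 234.1 °C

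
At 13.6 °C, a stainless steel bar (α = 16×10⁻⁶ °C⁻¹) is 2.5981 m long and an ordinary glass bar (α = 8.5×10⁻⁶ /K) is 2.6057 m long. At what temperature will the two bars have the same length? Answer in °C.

Equal length when α₁L₁ΔT − α₂L₂ΔT = L₂ − L₁ = 7.60×10⁻³ m
α₁L₁ = 4.15696×10⁻⁵, α₂L₂ = 2.214845×10⁻⁵ → Δ(αL) = 1.942115×10⁻⁵ m/K
ΔT = 7.60×10⁻³ / 1.942115×10⁻⁵ = 391.326 K, so T = 13.6 + 391.326 = 404.926 °C

T = 404.9 °C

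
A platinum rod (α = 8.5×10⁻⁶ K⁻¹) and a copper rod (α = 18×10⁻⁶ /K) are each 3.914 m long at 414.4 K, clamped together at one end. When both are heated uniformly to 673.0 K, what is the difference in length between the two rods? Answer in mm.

ΔT = 258.6 K
platinum: ΔL = 8.5×10⁻⁶ × 3.914 m × 258.6 = 8.6034×10⁻³ m = 8.6034 mm
copper: ΔL = 18×10⁻⁶ × 3.914 m × 258.6 = 1.8219×10⁻² m = 18.219 mm
difference = 18.219 − 8.6034 = 9.6156 mm

9.62 mm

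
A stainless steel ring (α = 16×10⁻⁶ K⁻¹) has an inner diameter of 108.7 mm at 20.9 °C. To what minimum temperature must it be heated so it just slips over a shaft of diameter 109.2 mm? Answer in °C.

T = 308 °C

Required Δd = 109.2 − 108.7 = 0.5 mm
Δd = αd₀ΔT ⇒ ΔT = Δd/(αd₀) = 0.5 / (16×10⁻⁶ × 108.7) = 287.49 K
T_min = 20.9 + 287.49 = 308.39 °C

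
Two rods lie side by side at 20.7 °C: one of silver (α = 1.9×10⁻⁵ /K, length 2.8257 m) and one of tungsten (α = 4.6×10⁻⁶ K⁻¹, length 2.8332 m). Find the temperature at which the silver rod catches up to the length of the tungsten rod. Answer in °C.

T = 205.2 °C

L₁(1 + α₁ΔT) = L₂(1 + α₂ΔT) ⇒ ΔT = (L₂ − L₁)/(α₁L₁ − α₂L₂)
L₂ − L₁ = 2.8332 − 2.8257 = 7.50×10⁻³ m
α₁L₁ − α₂L₂ = 1.9×10⁻⁵×2.8257 − 4.6×10⁻⁶×2.8332 = 4.065558×10⁻⁵ m/K
ΔT = 7.50×10⁻³ / 4.065558×10⁻⁵ = 184.477 K
T = 20.7 + 184.477 = 205.177 °C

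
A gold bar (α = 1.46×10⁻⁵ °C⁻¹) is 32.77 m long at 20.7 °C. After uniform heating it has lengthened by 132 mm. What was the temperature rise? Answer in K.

ΔT = 276 K

ΔL = αL₀ΔT ⇒ ΔT = ΔL / (αL₀)
ΔT = 132×10⁻³ m / (1.46×10⁻⁵ × 32.77 m) = 275.90 K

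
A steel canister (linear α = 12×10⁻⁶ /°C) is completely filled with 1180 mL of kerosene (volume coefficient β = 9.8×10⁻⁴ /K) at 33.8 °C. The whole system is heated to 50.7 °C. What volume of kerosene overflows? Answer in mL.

The canister also expands: β_container ≈ 3α = 3.6×10⁻⁵ /K
Net overflow = V₀(β_liq − 3α_cont)ΔT
β − 3α = 9.80×10⁻⁴ − 3.6×10⁻⁵ = 9.44×10⁻⁴ /K; ΔT = 16.9 K
ΔV = 1180 × 9.44×10⁻⁴ × 16.9 = 18.8 mL

18.8 mL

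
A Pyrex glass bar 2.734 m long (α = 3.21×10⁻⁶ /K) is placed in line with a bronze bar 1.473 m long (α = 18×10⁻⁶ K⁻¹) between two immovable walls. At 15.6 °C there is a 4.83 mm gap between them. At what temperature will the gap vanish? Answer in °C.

Gap closes when ΔL₁ + ΔL₂ = 4.83 mm = 4.83×10⁻³ m
(α₁L₁ + α₂L₂)ΔT = g
α₁L₁ + α₂L₂ = 3.21×10⁻⁶×2.734 + 18×10⁻⁶×1.473 = 3.529014×10⁻⁵ m/K
ΔT = 4.83×10⁻³ / 3.529014×10⁻⁵ = 136.87 K
T = 15.6 + 136.87 = 152.47 °C

T = 152 °C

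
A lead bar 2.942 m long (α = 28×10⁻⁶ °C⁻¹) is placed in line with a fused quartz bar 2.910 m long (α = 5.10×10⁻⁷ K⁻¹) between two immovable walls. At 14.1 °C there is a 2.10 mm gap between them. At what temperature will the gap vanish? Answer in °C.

T = 39.1 °C

Gap closes when ΔL₁ + ΔL₂ = 2.10 mm = 2.10×10⁻³ m
(α₁L₁ + α₂L₂)ΔT = g
α₁L₁ + α₂L₂ = 28×10⁻⁶×2.942 + 5.10×10⁻⁷×2.910 = 8.38601×10⁻⁵ m/K
ΔT = 2.10×10⁻³ / 8.38601×10⁻⁵ = 25.042 K
T = 14.1 + 25.042 = 39.142 °C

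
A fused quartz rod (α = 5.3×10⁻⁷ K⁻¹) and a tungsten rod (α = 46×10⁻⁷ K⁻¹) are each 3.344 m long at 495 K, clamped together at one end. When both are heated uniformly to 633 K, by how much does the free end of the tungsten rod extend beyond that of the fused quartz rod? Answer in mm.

ΔT = 138 K
fused quartz: ΔL = 5.3×10⁻⁷ × 3.344 m × 138 = 2.4458×10⁻⁴ m = 0.24458 mm
tungsten: ΔL = 46×10⁻⁷ × 3.344 m × 138 = 2.1228×10⁻³ m = 2.1228 mm
difference = 2.1228 − 0.24458 = 1.87822 mm

1.88 mm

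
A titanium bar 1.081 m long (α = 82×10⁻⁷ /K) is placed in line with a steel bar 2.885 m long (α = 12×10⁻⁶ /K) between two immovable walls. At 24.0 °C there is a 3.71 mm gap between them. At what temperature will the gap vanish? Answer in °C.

T = 109 °C

Gap closes when ΔL₁ + ΔL₂ = 3.71 mm = 3.71×10⁻³ m
(α₁L₁ + α₂L₂)ΔT = g
α₁L₁ + α₂L₂ = 82×10⁻⁷×1.081 + 12×10⁻⁶×2.885 = 4.34842×10⁻⁵ m/K
ΔT = 3.71×10⁻³ / 4.34842×10⁻⁵ = 85.32 K
T = 24.0 + 85.32 = 109.32 °C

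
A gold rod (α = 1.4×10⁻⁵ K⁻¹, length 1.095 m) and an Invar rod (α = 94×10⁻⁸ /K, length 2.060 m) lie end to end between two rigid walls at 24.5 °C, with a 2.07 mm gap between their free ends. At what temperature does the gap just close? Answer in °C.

Gap closes when ΔL₁ + ΔL₂ = 2.07 mm = 2.07×10⁻³ m
(α₁L₁ + α₂L₂)ΔT = g
α₁L₁ + α₂L₂ = 1.4×10⁻⁵×1.095 + 94×10⁻⁸×2.060 = 1.72664×10⁻⁵ m/K
ΔT = 2.07×10⁻³ / 1.72664×10⁻⁵ = 119.89 K
T = 24.5 + 119.89 = 144.39 °C

T = 144 °C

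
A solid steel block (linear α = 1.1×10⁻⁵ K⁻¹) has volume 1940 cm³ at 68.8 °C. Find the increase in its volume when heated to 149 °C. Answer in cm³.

Isotropic solid: β ≈ 3α = 3.3×10⁻⁵ /K; ΔT = 80.2 K
ΔV = 3αV₀ΔT = 3(1.1×10⁻⁵)(1940)(80.2) = 5.13 cm³

ΔV = 5.13 cm³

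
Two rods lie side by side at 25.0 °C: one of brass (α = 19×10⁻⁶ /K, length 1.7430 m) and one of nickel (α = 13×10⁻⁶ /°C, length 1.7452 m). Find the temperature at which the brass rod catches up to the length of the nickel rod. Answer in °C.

T = 235.9 °C

Equal length when α₁L₁ΔT − α₂L₂ΔT = L₂ − L₁ = 2.20×10⁻³ m
α₁L₁ = 3.3117×10⁻⁵, α₂L₂ = 2.26876×10⁻⁵ → Δ(αL) = 1.04294×10⁻⁵ m/K
ΔT = 2.20×10⁻³ / 1.04294×10⁻⁵ = 210.942 K, so T = 25.0 + 210.942 = 235.942 °C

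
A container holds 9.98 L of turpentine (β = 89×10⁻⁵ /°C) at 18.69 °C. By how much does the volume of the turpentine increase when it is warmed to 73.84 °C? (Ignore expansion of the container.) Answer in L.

|ΔT| = |73.84 − 18.69| = 55.15 K
ΔV = βV₀ΔT = (89×10⁻⁵)(9.98)(55.15) = 0.490 L

ΔV = 0.490 L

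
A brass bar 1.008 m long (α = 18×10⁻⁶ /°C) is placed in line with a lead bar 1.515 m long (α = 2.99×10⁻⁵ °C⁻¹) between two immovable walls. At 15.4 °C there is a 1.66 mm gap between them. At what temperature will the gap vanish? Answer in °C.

T = 41.6 °C

Gap closes when ΔL₁ + ΔL₂ = 1.66 mm = 1.66×10⁻³ m
(α₁L₁ + α₂L₂)ΔT = g
α₁L₁ + α₂L₂ = 18×10⁻⁶×1.008 + 2.99×10⁻⁵×1.515 = 6.34425×10⁻⁵ m/K
ΔT = 1.66×10⁻³ / 6.34425×10⁻⁵ = 26.165 K
T = 15.4 + 26.165 = 41.565 °C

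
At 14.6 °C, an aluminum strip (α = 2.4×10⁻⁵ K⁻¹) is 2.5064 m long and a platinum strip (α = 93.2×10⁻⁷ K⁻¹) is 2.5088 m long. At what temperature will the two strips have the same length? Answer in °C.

T = 79.87 °C

Equal length when α₁L₁ΔT − α₂L₂ΔT = L₂ − L₁ = 2.40×10⁻³ m
α₁L₁ = 6.01536×10⁻⁵, α₂L₂ = 2.3382016×10⁻⁵ → Δ(αL) = 3.6771584×10⁻⁵ m/K
ΔT = 2.40×10⁻³ / 3.6771584×10⁻⁵ = 65.2678 K, so T = 14.6 + 65.2678 = 79.8678 °C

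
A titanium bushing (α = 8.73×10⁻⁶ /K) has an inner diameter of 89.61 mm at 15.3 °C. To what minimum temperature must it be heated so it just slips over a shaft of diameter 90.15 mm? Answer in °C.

Required Δd = 90.15 − 89.61 = 0.54 mm
Δd = αd₀ΔT ⇒ ΔT = Δd/(αd₀) = 0.54 / (8.73×10⁻⁶ × 89.61) = 690.28 K
T_min = 15.3 + 690.28 = 705.58 °C

T = 706 °C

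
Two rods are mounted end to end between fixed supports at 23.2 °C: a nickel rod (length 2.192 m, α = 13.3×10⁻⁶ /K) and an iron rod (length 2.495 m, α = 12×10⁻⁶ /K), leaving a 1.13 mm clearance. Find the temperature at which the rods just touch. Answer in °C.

T = 42.3 °C

α₁L₁ = 2.91536×10⁻⁵ m/K, α₂L₂ = 2.994×10⁻⁵ m/K → total 5.90936×10⁻⁵ m/K
ΔT = g/(α₁L₁+α₂L₂) = 1.13×10⁻³ / 5.90936×10⁻⁵ = 19.122 K
T = 23.2 + 19.122 = 42.322 °C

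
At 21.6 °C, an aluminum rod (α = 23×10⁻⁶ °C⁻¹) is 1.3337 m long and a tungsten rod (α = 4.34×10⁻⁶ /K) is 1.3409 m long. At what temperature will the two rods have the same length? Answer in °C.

T = 311.3 °C

Equal length when α₁L₁ΔT − α₂L₂ΔT = L₂ − L₁ = 7.20×10⁻³ m
α₁L₁ = 3.06751×10⁻⁵, α₂L₂ = 5.819506×10⁻⁶ → Δ(αL) = 2.4855594×10⁻⁵ m/K
ΔT = 7.20×10⁻³ / 2.4855594×10⁻⁵ = 289.673 K, so T = 21.6 + 289.673 = 311.273 °C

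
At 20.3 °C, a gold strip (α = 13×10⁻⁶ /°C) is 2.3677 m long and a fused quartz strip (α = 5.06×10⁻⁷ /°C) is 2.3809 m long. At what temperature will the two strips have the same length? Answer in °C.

T = 466.6 °C

L₁(1 + α₁ΔT) = L₂(1 + α₂ΔT) ⇒ ΔT = (L₂ − L₁)/(α₁L₁ − α₂L₂)
L₂ − L₁ = 2.3809 − 2.3677 = 1.32×10⁻² m
α₁L₁ − α₂L₂ = 13×10⁻⁶×2.3677 − 5.06×10⁻⁷×2.3809 = 2.95753646×10⁻⁵ m/K
ΔT = 1.32×10⁻² / 2.95753646×10⁻⁵ = 446.317 K
T = 20.3 + 446.317 = 466.617 °C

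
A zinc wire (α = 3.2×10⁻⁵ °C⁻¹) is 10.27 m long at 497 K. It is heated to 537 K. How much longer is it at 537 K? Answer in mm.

|ΔT| = |537 − 497| = 40 K
ΔL = αL₀ΔT = (3.2×10⁻⁵)(10.27)(40) = 1.31×10⁻² m

ΔL = 13.1 mm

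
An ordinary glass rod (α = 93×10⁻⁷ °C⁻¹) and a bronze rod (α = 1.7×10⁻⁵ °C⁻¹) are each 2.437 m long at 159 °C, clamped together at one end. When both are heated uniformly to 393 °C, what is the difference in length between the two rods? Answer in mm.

ΔT = 234 K
ordinary glass: ΔL = 93×10⁻⁷ × 2.437 m × 234 = 5.3034×10⁻³ m = 5.3034 mm
bronze: ΔL = 1.7×10⁻⁵ × 2.437 m × 234 = 9.6944×10⁻³ m = 9.6944 mm
difference = 9.6944 − 5.3034 = 4.3910 mm

4.39 mm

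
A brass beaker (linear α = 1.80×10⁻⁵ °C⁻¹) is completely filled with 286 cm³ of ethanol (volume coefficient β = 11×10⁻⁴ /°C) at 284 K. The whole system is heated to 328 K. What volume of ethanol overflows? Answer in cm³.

13.2 cm³

The beaker also expands: β_container ≈ 3α = 5.4×10⁻⁵ /K
Net overflow = V₀(β_liq − 3α_cont)ΔT
β − 3α = 1.10×10⁻³ − 5.4×10⁻⁵ = 1.046×10⁻³ /K; ΔT = 44 K
ΔV = 286 × 1.046×10⁻³ × 44 = 13.2 cm³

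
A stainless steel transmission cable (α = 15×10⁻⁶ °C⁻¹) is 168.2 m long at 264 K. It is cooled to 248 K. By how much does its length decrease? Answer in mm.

|ΔT| = |248 − 264| = 16 K
ΔL = αL₀ΔT = (15×10⁻⁶)(168.2)(16) = 4.04×10⁻² m

ΔL = 40.4 mm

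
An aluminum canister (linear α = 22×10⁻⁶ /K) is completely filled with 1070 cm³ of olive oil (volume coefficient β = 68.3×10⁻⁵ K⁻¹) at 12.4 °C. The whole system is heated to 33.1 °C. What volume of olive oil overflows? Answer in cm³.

13.7 cm³

The canister also expands: β_container ≈ 3α = 6.6×10⁻⁵ /K
Net overflow = V₀(β_liq − 3α_cont)ΔT
β − 3α = 6.83×10⁻⁴ − 6.6×10⁻⁵ = 6.17×10⁻⁴ /K; ΔT = 20.7 K
ΔV = 1070 × 6.17×10⁻⁴ × 20.7 = 13.7 cm³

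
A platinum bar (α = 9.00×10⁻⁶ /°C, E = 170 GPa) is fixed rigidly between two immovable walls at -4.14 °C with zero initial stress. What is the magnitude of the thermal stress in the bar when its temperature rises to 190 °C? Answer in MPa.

Fully constrained: the free strain ε = αΔT is blocked, so σ = Eε = EαΔT.
|ΔT| = 194.14 K
σ = 170×10⁹ × 9.00×10⁻⁶ × 194.14 = 2.97×10⁸ Pa

σ = 297 MPa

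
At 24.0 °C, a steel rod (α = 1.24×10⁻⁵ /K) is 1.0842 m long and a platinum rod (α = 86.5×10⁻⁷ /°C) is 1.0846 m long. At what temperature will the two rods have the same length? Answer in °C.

T = 122.5 °C

Equal length when α₁L₁ΔT − α₂L₂ΔT = L₂ − L₁ = 4.00×10⁻⁴ m
α₁L₁ = 1.344408×10⁻⁵, α₂L₂ = 9.38179×10⁻⁶ → Δ(αL) = 4.06229×10⁻⁶ m/K
ΔT = 4.00×10⁻⁴ / 4.06229×10⁻⁶ = 98.467 K, so T = 24.0 + 98.467 = 122.467 °C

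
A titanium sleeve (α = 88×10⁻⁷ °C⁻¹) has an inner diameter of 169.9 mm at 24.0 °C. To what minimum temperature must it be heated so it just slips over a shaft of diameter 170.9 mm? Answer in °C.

Required Δd = 170.9 − 169.9 = 1.0 mm
Δd = αd₀ΔT ⇒ ΔT = Δd/(αd₀) = 1.0 / (88×10⁻⁷ × 169.9) = 668.84 K
T_min = 24.0 + 668.84 = 692.84 °C

T = 693 °C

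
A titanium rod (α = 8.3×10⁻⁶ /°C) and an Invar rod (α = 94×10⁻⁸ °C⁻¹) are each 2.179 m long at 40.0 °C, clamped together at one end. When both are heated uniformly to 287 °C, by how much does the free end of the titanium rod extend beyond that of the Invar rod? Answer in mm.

3.96 mm

ΔT = 247.0 K
titanium: ΔL = 8.3×10⁻⁶ × 2.179 m × 247.0 = 4.4672×10⁻³ m = 4.4672 mm
Invar: ΔL = 94×10⁻⁸ × 2.179 m × 247.0 = 5.0592×10⁻⁴ m = 0.50592 mm
difference = 4.4672 − 0.50592 = 3.96128 mm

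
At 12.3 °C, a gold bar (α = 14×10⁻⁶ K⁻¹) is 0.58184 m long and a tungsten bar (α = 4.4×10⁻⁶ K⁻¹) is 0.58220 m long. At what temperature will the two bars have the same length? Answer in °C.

T = 76.77 °C

L₁(1 + α₁ΔT) = L₂(1 + α₂ΔT) ⇒ ΔT = (L₂ − L₁)/(α₁L₁ − α₂L₂)
L₂ − L₁ = 0.58220 − 0.58184 = 3.60×10⁻⁴ m
α₁L₁ − α₂L₂ = 14×10⁻⁶×0.58184 − 4.4×10⁻⁶×0.58220 = 5.58408×10⁻⁶ m/K
ΔT = 3.60×10⁻⁴ / 5.58408×10⁻⁶ = 64.4690 K
T = 12.3 + 64.4690 = 76.7690 °C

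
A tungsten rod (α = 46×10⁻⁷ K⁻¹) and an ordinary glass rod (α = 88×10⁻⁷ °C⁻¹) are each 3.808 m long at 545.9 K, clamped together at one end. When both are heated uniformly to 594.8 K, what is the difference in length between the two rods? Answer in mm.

0.782 mm

ΔT = 48.9 K
tungsten: ΔL = 46×10⁻⁷ × 3.808 m × 48.9 = 8.5657×10⁻⁴ m = 0.85657 mm
ordinary glass: ΔL = 88×10⁻⁷ × 3.808 m × 48.9 = 1.6387×10⁻³ m = 1.6387 mm
difference = 1.6387 − 0.85657 = 0.78213 mm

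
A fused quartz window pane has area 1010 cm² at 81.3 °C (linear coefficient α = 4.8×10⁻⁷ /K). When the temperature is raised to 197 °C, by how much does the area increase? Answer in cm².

Area coefficient ≈ 2α; |ΔT| = 115.7 K
ΔA = 2αA₀ΔT = 2(4.8×10⁻⁷)(1010)(115.7) = 0.112 cm²

ΔA = 0.112 cm²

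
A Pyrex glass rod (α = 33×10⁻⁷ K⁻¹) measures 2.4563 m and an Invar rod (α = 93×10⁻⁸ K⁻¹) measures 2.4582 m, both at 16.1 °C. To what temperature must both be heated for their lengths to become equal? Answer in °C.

Equal length when α₁L₁ΔT − α₂L₂ΔT = L₂ − L₁ = 1.90×10⁻³ m
α₁L₁ = 8.10579×10⁻⁶, α₂L₂ = 2.286126×10⁻⁶ → Δ(αL) = 5.819664×10⁻⁶ m/K
ΔT = 1.90×10⁻³ / 5.819664×10⁻⁶ = 326.479 K, so T = 16.1 + 326.479 = 342.579 °C

T = 342.6 °C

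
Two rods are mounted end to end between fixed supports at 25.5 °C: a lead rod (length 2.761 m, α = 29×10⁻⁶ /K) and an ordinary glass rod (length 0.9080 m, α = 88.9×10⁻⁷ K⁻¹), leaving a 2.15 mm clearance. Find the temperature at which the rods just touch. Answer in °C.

α₁L₁ = 8.0069×10⁻⁵ m/K, α₂L₂ = 8.07212×10⁻⁶ m/K → total 8.814112×10⁻⁵ m/K
ΔT = g/(α₁L₁+α₂L₂) = 2.15×10⁻³ / 8.814112×10⁻⁵ = 24.393 K
T = 25.5 + 24.393 = 49.893 °C

T = 49.9 °C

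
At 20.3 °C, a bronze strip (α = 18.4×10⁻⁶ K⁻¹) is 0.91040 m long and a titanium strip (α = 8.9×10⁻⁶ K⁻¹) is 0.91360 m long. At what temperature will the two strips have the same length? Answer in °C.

T = 391.5 °C

Equal length when α₁L₁ΔT − α₂L₂ΔT = L₂ − L₁ = 3.20×10⁻³ m
α₁L₁ = 1.675136×10⁻⁵, α₂L₂ = 8.13104×10⁻⁶ → Δ(αL) = 8.62032×10⁻⁶ m/K
ΔT = 3.20×10⁻³ / 8.62032×10⁻⁶ = 371.216 K, so T = 20.3 + 371.216 = 391.516 °C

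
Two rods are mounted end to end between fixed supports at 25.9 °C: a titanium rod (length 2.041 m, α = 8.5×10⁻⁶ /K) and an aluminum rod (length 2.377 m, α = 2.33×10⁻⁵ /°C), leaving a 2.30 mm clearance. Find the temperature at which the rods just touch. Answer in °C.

T = 57.5 °C

α₁L₁ = 1.73485×10⁻⁵ m/K, α₂L₂ = 5.53841×10⁻⁵ m/K → total 7.27326×10⁻⁵ m/K
ΔT = g/(α₁L₁+α₂L₂) = 2.30×10⁻³ / 7.27326×10⁻⁵ = 31.623 K
T = 25.9 + 31.623 = 57.523 °C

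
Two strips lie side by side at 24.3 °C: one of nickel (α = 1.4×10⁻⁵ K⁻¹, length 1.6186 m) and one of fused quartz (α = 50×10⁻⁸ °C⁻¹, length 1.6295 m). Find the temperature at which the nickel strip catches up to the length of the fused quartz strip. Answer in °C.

L₁(1 + α₁ΔT) = L₂(1 + α₂ΔT) ⇒ ΔT = (L₂ − L₁)/(α₁L₁ − α₂L₂)
L₂ − L₁ = 1.6295 − 1.6186 = 1.09×10⁻² m
α₁L₁ − α₂L₂ = 1.4×10⁻⁵×1.6186 − 50×10⁻⁸×1.6295 = 2.184565×10⁻⁵ m/K
ΔT = 1.09×10⁻² / 2.184565×10⁻⁵ = 498.955 K
T = 24.3 + 498.955 = 523.255 °C

T = 523.3 °C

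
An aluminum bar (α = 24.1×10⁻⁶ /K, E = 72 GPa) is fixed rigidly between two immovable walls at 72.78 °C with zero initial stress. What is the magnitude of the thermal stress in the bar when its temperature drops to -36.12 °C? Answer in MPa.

σ = 189 MPa

Fully constrained: the free strain ε = αΔT is blocked, so σ = Eε = EαΔT.
|ΔT| = 108.90 K
σ = 72.0×10⁹ × 24.1×10⁻⁶ × 108.90 = 1.89×10⁸ Pa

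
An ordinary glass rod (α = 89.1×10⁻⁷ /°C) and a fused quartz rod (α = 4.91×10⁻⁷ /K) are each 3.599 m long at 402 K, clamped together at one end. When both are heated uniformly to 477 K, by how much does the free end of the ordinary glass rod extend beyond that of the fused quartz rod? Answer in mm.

2.27 mm

ΔT = 75 K
ordinary glass: ΔL = 89.1×10⁻⁷ × 3.599 m × 75 = 2.4050×10⁻³ m = 2.4050 mm
fused quartz: ΔL = 4.91×10⁻⁷ × 3.599 m × 75 = 1.3253×10⁻⁴ m = 0.13253 mm
difference = 2.4050 − 0.13253 = 2.27247 mm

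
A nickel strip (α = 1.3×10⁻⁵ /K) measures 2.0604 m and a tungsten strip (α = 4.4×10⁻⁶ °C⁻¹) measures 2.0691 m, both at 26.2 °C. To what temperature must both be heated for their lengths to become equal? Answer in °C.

Equal length when α₁L₁ΔT − α₂L₂ΔT = L₂ − L₁ = 8.70×10⁻³ m
α₁L₁ = 2.67852×10⁻⁵, α₂L₂ = 9.10404×10⁻⁶ → Δ(αL) = 1.768116×10⁻⁵ m/K
ΔT = 8.70×10⁻³ / 1.768116×10⁻⁵ = 492.049 K, so T = 26.2 + 492.049 = 518.249 °C

T = 518.2 °C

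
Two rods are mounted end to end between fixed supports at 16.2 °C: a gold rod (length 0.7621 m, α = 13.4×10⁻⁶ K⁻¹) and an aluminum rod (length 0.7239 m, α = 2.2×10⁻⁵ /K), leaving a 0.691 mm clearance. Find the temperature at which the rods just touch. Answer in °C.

T = 42.6 °C

α₁L₁ = 1.021214×10⁻⁵ m/K, α₂L₂ = 1.59258×10⁻⁵ m/K → total 2.613794×10⁻⁵ m/K
ΔT = g/(α₁L₁+α₂L₂) = 6.91×10⁻⁴ / 2.613794×10⁻⁵ = 26.437 K
T = 16.2 + 26.437 = 42.637 °C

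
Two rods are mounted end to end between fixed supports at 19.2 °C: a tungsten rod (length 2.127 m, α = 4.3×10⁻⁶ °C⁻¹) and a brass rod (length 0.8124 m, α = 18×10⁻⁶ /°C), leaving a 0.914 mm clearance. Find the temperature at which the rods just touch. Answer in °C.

T = 57.7 °C

Gap closes when ΔL₁ + ΔL₂ = 0.914 mm = 9.14×10⁻⁴ m
(α₁L₁ + α₂L₂)ΔT = g
α₁L₁ + α₂L₂ = 4.3×10⁻⁶×2.127 + 18×10⁻⁶×0.8124 = 2.37693×10⁻⁵ m/K
ΔT = 9.14×10⁻⁴ / 2.37693×10⁻⁵ = 38.453 K
T = 19.2 + 38.453 = 57.653 °C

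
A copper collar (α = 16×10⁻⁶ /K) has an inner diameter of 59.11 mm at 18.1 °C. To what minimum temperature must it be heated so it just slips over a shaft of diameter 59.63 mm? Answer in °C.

Required Δd = 59.63 − 59.11 = 0.52 mm
Δd = αd₀ΔT ⇒ ΔT = Δd/(αd₀) = 0.52 / (16×10⁻⁶ × 59.11) = 549.82 K
T_min = 18.1 + 549.82 = 567.92 °C

T = 568 °C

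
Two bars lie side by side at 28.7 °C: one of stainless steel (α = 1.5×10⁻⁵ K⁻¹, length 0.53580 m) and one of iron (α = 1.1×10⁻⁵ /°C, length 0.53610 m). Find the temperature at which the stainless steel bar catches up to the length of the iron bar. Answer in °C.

L₁(1 + α₁ΔT) = L₂(1 + α₂ΔT) ⇒ ΔT = (L₂ − L₁)/(α₁L₁ − α₂L₂)
L₂ − L₁ = 0.53610 − 0.53580 = 3.00×10⁻⁴ m
α₁L₁ − α₂L₂ = 1.5×10⁻⁵×0.53580 − 1.1×10⁻⁵×0.53610 = 2.1399×10⁻⁶ m/K
ΔT = 3.00×10⁻⁴ / 2.1399×10⁻⁶ = 140.193 K
T = 28.7 + 140.193 = 168.893 °C

T = 168.9 °C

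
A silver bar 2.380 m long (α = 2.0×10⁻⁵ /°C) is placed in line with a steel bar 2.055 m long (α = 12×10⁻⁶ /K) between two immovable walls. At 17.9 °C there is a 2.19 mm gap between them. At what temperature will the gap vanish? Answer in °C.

T = 48.2 °C

α₁L₁ = 4.760×10⁻⁵ m/K, α₂L₂ = 2.466×10⁻⁵ m/K → total 7.226×10⁻⁵ m/K
ΔT = g/(α₁L₁+α₂L₂) = 2.19×10⁻³ / 7.226×10⁻⁵ = 30.307 K
T = 17.9 + 30.307 = 48.207 °C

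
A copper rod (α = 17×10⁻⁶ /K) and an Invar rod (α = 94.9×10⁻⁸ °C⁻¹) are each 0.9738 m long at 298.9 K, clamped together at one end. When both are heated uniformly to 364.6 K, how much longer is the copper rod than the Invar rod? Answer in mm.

1.03 mm

ΔT = 65.7 K
copper: ΔL = 17×10⁻⁶ × 0.9738 m × 65.7 = 1.0876×10⁻³ m = 1.0876 mm
Invar: ΔL = 94.9×10⁻⁸ × 0.9738 m × 65.7 = 6.0716×10⁻⁵ m = 0.060716 mm
difference = 1.0876 − 0.060716 = 1.026884 mm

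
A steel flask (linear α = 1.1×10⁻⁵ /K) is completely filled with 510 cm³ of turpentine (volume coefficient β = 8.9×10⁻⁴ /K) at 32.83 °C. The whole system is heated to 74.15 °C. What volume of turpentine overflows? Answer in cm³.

18.1 cm³

The flask also expands: β_container ≈ 3α = 3.3×10⁻⁵ /K
Net overflow = V₀(β_liq − 3α_cont)ΔT
β − 3α = 8.90×10⁻⁴ − 3.3×10⁻⁵ = 8.57×10⁻⁴ /K; ΔT = 41.32 K
ΔV = 510 × 8.57×10⁻⁴ × 41.32 = 18.1 cm³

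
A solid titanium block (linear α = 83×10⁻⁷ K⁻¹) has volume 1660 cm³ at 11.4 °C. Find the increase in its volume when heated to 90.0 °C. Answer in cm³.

ΔV = 3.25 cm³

Isotropic solid: β ≈ 3α = 2.5×10⁻⁵ /K; ΔT = 78.6 K
ΔV = 3αV₀ΔT = 3(83×10⁻⁷)(1660)(78.6) = 3.25 cm³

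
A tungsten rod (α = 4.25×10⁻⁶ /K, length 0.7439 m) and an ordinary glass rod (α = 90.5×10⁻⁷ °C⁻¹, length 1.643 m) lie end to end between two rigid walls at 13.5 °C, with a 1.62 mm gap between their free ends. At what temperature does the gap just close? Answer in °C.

α₁L₁ = 3.161575×10⁻⁶ m/K, α₂L₂ = 1.486915×10⁻⁵ m/K → total 1.8030725×10⁻⁵ m/K
ΔT = g/(α₁L₁+α₂L₂) = 1.62×10⁻³ / 1.8030725×10⁻⁵ = 89.85 K
T = 13.5 + 89.85 = 103.35 °C

T = 103 °C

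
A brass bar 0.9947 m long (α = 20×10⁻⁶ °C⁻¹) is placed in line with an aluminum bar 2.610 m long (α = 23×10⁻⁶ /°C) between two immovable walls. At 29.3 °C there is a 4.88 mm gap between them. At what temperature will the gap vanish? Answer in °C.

α₁L₁ = 1.9894×10⁻⁵ m/K, α₂L₂ = 6.003×10⁻⁵ m/K → total 7.9924×10⁻⁵ m/K
ΔT = g/(α₁L₁+α₂L₂) = 4.88×10⁻³ / 7.9924×10⁻⁵ = 61.058 K
T = 29.3 + 61.058 = 90.358 °C

T = 90.4 °C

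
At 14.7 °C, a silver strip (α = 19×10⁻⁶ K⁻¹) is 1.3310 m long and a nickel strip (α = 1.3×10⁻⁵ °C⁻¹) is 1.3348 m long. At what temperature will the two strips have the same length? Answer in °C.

L₁(1 + α₁ΔT) = L₂(1 + α₂ΔT) ⇒ ΔT = (L₂ − L₁)/(α₁L₁ − α₂L₂)
L₂ − L₁ = 1.3348 − 1.3310 = 3.80×10⁻³ m
α₁L₁ − α₂L₂ = 19×10⁻⁶×1.3310 − 1.3×10⁻⁵×1.3348 = 7.9366×10⁻⁶ m/K
ΔT = 3.80×10⁻³ / 7.9366×10⁻⁶ = 478.794 K
T = 14.7 + 478.794 = 493.494 °C

T = 493.5 °C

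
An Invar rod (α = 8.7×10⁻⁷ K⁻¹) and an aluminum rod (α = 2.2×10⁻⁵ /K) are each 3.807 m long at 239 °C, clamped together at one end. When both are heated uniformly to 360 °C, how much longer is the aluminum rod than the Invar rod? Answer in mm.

9.73 mm

ΔT = 121 K
Invar: ΔL = 8.7×10⁻⁷ × 3.807 m × 121 = 4.0076×10⁻⁴ m = 0.40076 mm
aluminum: ΔL = 2.2×10⁻⁵ × 3.807 m × 121 = 1.0134×10⁻² m = 10.134 mm
difference = 10.134 − 0.40076 = 9.73324 mm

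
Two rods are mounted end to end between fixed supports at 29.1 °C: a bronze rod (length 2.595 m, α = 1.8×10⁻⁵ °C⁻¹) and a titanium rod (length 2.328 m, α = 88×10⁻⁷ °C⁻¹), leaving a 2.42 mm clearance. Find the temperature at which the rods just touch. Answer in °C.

T = 65.1 °C

α₁L₁ = 4.671×10⁻⁵ m/K, α₂L₂ = 2.04864×10⁻⁵ m/K → total 6.71964×10⁻⁵ m/K
ΔT = g/(α₁L₁+α₂L₂) = 2.42×10⁻³ / 6.71964×10⁻⁵ = 36.014 K
T = 29.1 + 36.014 = 65.114 °C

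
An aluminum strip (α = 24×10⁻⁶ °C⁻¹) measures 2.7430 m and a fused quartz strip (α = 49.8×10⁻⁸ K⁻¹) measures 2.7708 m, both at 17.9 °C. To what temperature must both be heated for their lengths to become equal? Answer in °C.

T = 449.2 °C

Equal length when α₁L₁ΔT − α₂L₂ΔT = L₂ − L₁ = 2.78×10⁻² m
α₁L₁ = 6.5832×10⁻⁵, α₂L₂ = 1.3798584×10⁻⁶ → Δ(αL) = 6.44521416×10⁻⁵ m/K
ΔT = 2.78×10⁻² / 6.44521416×10⁻⁵ = 431.328 K, so T = 17.9 + 431.328 = 449.228 °C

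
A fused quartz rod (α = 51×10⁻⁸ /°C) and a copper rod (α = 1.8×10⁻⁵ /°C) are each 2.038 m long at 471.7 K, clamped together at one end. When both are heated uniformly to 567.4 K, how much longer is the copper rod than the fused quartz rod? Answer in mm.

3.41 mm

ΔT = 95.7 K
fused quartz: ΔL = 51×10⁻⁸ × 2.038 m × 95.7 = 9.9469×10⁻⁵ m = 0.099469 mm
copper: ΔL = 1.8×10⁻⁵ × 2.038 m × 95.7 = 3.5107×10⁻³ m = 3.5107 mm
difference = 3.5107 − 0.099469 = 3.411231 mm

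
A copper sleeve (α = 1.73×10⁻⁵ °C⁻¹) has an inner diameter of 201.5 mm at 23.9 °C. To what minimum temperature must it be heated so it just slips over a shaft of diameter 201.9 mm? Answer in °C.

Required Δd = 201.9 − 201.5 = 0.4 mm
Δd = αd₀ΔT ⇒ ΔT = Δd/(αd₀) = 0.4 / (1.73×10⁻⁵ × 201.5) = 114.75 K
T_min = 23.9 + 114.75 = 138.65 °C

T = 139 °C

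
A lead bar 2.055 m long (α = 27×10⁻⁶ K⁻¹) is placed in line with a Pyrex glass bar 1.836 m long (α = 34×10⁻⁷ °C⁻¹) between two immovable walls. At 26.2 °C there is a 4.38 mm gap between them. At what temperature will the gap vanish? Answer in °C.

α₁L₁ = 5.5485×10⁻⁵ m/K, α₂L₂ = 6.2424×10⁻⁶ m/K → total 6.17274×10⁻⁵ m/K
ΔT = g/(α₁L₁+α₂L₂) = 4.38×10⁻³ / 6.17274×10⁻⁵ = 70.957 K
T = 26.2 + 70.957 = 97.157 °C

T = 97.2 °C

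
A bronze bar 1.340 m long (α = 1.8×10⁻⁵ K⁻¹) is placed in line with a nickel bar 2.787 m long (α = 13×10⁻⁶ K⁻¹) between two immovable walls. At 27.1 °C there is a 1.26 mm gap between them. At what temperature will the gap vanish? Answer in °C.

T = 48.0 °C

Gap closes when ΔL₁ + ΔL₂ = 1.26 mm = 1.26×10⁻³ m
(α₁L₁ + α₂L₂)ΔT = g
α₁L₁ + α₂L₂ = 1.8×10⁻⁵×1.340 + 13×10⁻⁶×2.787 = 6.0351×10⁻⁵ m/K
ΔT = 1.26×10⁻³ / 6.0351×10⁻⁵ = 20.878 K
T = 27.1 + 20.878 = 47.978 °C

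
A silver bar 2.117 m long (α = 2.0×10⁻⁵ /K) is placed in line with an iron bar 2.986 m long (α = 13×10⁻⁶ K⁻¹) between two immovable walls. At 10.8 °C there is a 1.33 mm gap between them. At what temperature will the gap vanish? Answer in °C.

T = 27.2 °C

Gap closes when ΔL₁ + ΔL₂ = 1.33 mm = 1.33×10⁻³ m
(α₁L₁ + α₂L₂)ΔT = g
α₁L₁ + α₂L₂ = 2.0×10⁻⁵×2.117 + 13×10⁻⁶×2.986 = 8.1158×10⁻⁵ m/K
ΔT = 1.33×10⁻³ / 8.1158×10⁻⁵ = 16.388 K
T = 10.8 + 16.388 = 27.188 °C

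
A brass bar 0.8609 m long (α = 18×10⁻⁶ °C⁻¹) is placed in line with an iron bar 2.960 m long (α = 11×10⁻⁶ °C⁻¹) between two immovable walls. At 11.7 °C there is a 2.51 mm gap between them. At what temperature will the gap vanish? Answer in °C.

T = 63.9 °C

Gap closes when ΔL₁ + ΔL₂ = 2.51 mm = 2.51×10⁻³ m
(α₁L₁ + α₂L₂)ΔT = g
α₁L₁ + α₂L₂ = 18×10⁻⁶×0.8609 + 11×10⁻⁶×2.960 = 4.80562×10⁻⁵ m/K
ΔT = 2.51×10⁻³ / 4.80562×10⁻⁵ = 52.231 K
T = 11.7 + 52.231 = 63.931 °C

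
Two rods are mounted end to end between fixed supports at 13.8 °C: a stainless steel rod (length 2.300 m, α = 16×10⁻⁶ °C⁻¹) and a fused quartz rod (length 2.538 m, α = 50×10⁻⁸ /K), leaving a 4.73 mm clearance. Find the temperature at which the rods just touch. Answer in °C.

Gap closes when ΔL₁ + ΔL₂ = 4.73 mm = 4.73×10⁻³ m
(α₁L₁ + α₂L₂)ΔT = g
α₁L₁ + α₂L₂ = 16×10⁻⁶×2.300 + 50×10⁻⁸×2.538 = 3.8069×10⁻⁵ m/K
ΔT = 4.73×10⁻³ / 3.8069×10⁻⁵ = 124.25 K
T = 13.8 + 124.25 = 138.05 °C

T = 138 °C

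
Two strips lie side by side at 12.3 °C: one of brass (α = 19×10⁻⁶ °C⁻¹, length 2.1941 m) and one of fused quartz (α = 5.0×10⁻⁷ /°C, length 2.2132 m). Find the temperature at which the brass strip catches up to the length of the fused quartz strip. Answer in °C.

T = 483.0 °C

Equal length when α₁L₁ΔT − α₂L₂ΔT = L₂ − L₁ = 1.91×10⁻² m
α₁L₁ = 4.16879×10⁻⁵, α₂L₂ = 1.1066×10⁻⁶ → Δ(αL) = 4.05813×10⁻⁵ m/K
ΔT = 1.91×10⁻² / 4.05813×10⁻⁵ = 470.660 K, so T = 12.3 + 470.660 = 482.960 °C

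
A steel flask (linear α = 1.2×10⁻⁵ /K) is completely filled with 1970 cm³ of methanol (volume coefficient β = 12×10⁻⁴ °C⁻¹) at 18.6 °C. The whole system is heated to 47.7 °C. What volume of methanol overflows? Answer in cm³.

The flask also expands: β_container ≈ 3α = 3.6×10⁻⁵ /K
Net overflow = V₀(β_liq − 3α_cont)ΔT
β − 3α = 1.20×10⁻³ − 3.6×10⁻⁵ = 1.164×10⁻³ /K; ΔT = 29.1 K
ΔV = 1970 × 1.164×10⁻³ × 29.1 = 66.7 cm³

66.7 cm³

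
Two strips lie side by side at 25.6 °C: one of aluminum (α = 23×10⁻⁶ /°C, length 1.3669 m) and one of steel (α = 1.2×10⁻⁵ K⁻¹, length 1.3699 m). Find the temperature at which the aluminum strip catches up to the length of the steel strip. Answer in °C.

L₁(1 + α₁ΔT) = L₂(1 + α₂ΔT) ⇒ ΔT = (L₂ − L₁)/(α₁L₁ − α₂L₂)
L₂ − L₁ = 1.3699 − 1.3669 = 3.00×10⁻³ m
α₁L₁ − α₂L₂ = 23×10⁻⁶×1.3669 − 1.2×10⁻⁵×1.3699 = 1.49999×10⁻⁵ m/K
ΔT = 3.00×10⁻³ / 1.49999×10⁻⁵ = 200.001 K
T = 25.6 + 200.001 = 225.601 °C

T = 225.6 °C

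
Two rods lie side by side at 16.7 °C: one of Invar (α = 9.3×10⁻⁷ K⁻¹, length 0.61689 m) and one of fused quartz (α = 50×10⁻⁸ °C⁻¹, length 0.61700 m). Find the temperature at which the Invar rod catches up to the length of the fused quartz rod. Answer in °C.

Equal length when α₁L₁ΔT − α₂L₂ΔT = L₂ − L₁ = 1.10×10⁻⁴ m
α₁L₁ = 5.737077×10⁻⁷, α₂L₂ = 3.085×10⁻⁷ → Δ(αL) = 2.652077×10⁻⁷ m/K
ΔT = 1.10×10⁻⁴ / 2.652077×10⁻⁷ = 414.769 K, so T = 16.7 + 414.769 = 431.469 °C

T = 431.5 °C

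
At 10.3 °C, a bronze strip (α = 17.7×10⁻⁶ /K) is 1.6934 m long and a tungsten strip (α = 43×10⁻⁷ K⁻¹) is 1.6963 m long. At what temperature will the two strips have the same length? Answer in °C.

Equal length when α₁L₁ΔT − α₂L₂ΔT = L₂ − L₁ = 2.90×10⁻³ m
α₁L₁ = 2.997318×10⁻⁵, α₂L₂ = 7.29409×10⁻⁶ → Δ(αL) = 2.267909×10⁻⁵ m/K
ΔT = 2.90×10⁻³ / 2.267909×10⁻⁵ = 127.871 K, so T = 10.3 + 127.871 = 138.171 °C

T = 138.2 °C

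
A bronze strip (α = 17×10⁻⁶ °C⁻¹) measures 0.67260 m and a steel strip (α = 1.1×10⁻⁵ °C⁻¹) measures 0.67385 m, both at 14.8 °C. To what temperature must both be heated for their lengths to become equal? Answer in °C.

T = 325.6 °C

Equal length when α₁L₁ΔT − α₂L₂ΔT = L₂ − L₁ = 1.25×10⁻³ m
α₁L₁ = 1.14342×10⁻⁵, α₂L₂ = 7.41235×10⁻⁶ → Δ(αL) = 4.02185×10⁻⁶ m/K
ΔT = 1.25×10⁻³ / 4.02185×10⁻⁶ = 310.802 K, so T = 14.8 + 310.802 = 325.602 °C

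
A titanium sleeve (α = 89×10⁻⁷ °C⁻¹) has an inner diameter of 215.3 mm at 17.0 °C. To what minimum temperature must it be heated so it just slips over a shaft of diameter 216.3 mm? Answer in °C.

Required Δd = 216.3 − 215.3 = 1.0 mm
Δd = αd₀ΔT ⇒ ΔT = Δd/(αd₀) = 1.0 / (89×10⁻⁷ × 215.3) = 521.87 K
T_min = 17.0 + 521.87 = 538.87 °C

T = 539 °C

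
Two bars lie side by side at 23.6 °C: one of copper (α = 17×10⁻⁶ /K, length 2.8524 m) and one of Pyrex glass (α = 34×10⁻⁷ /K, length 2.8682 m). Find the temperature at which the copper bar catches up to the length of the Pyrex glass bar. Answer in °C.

T = 431.5 °C

Equal length when α₁L₁ΔT − α₂L₂ΔT = L₂ − L₁ = 1.58×10⁻² m
α₁L₁ = 4.84908×10⁻⁵, α₂L₂ = 9.75188×10⁻⁶ → Δ(αL) = 3.873892×10⁻⁵ m/K
ΔT = 1.58×10⁻² / 3.873892×10⁻⁵ = 407.859 K, so T = 23.6 + 407.859 = 431.459 °C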